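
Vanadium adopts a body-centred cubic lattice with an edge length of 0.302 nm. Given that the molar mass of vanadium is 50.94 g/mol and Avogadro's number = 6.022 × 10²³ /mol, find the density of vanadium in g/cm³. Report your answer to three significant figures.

A BCC unit cell contains Z = 2 atoms.
Cell volume: a³ = (0.302 nm)³ = (3.020 × 10^-8 cm)³ = 2.754 × 10^-23 cm³.
ρ = Z·M/(N_A·a³) = 2 × 50.94 / (6.022 × 10²³ × 2.754 × 10^-23) = 6.142 g/cm³.

6.14 g/cm³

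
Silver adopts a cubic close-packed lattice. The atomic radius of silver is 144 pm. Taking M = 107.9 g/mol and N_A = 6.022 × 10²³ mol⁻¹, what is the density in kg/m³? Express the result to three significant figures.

In an FCC lattice, atoms touch along the face diagonal, so √2·a = 4r, giving a = 407.3 pm = 4.073 × 10^-8 cm.
With Z = 4, ρ = Z·M/(N_A·a³) = 4 × 107.9 / (6.022 × 10²³ × 6.757 × 10^-23) = 10.61 g/cm³ = 10600 kg/m³.

10600 kg/m³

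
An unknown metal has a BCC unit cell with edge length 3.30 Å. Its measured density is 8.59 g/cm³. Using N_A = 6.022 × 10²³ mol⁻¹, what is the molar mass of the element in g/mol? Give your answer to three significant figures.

92.9 g/mol

A BCC cell has Z = 2 atoms; a = 3.300 × 10^-8 cm.
M = ρ·N_A·a³/Z = 8.59 × 6.022 × 10²³ × 3.594 × 10^-23 / 2 = 92.9 g/mol.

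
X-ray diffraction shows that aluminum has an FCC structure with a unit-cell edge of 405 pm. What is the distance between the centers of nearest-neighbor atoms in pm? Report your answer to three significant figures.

In an FCC structure, atoms touch along the face diagonal, so √2·a = 4r; the nearest-neighbor distance equals 2r = 0.7071·a.
d = 0.7071 × 405 = 286 pm.

286 pm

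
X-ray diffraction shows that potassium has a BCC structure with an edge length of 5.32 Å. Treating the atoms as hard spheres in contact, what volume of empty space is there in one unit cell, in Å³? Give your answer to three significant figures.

48.2 Å³

In a BCC lattice atoms touch along the body diagonal, so √3·a = 4r, so r = 0.4330a = 2.304 Å.
V_cell = a³ = 150.6 Å³; V_atoms = 2 × (4/3)πr³ = 102.4 Å³.
Empty space = 150.6 − 102.4 = 48.2 Å³.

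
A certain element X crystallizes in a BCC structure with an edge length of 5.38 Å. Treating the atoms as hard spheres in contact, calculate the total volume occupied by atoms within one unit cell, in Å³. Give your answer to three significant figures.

106 Å³

In a BCC lattice atoms touch along the body diagonal, so √3·a = 4r, so r = 0.4330a = 2.330 Å.
V_atoms = Z × (4/3)πr³ = 2 × (4/3)π × (2.330)³ = 106 Å³.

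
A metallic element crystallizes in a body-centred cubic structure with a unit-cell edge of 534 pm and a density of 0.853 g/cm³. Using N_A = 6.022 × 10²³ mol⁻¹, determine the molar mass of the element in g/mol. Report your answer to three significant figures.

39.1 g/mol

A BCC cell has Z = 2 atoms; a = 5.340 × 10^-8 cm.
M = ρ·N_A·a³/Z = 0.853 × 6.022 × 10²³ × 1.523 × 10^-22 / 2 = 39.1 g/mol.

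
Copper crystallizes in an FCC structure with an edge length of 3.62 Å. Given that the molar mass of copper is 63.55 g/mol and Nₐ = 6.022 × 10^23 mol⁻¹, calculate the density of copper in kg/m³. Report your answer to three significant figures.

An FCC unit cell contains Z = 4 atoms.
Cell volume: a³ = (3.62 Å)³ = (3.620 × 10^-8 cm)³ = 4.744 × 10^-23 cm³.
ρ = Z·M/(N_A·a³) = 4 × 63.55 / (6.022 × 10²³ × 4.744 × 10^-23) = 8.898 g/cm³ = 8900 kg/m³.

8900 kg/m³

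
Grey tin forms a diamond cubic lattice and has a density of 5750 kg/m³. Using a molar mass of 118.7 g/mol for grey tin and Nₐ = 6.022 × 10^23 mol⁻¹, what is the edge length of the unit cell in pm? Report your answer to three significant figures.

650 pm

With Z = 8 atoms per diamond cubic cell, a³ = Z·M/(N_A·ρ) = 8 × 118.7 / (6.022 × 10²³ × 5.750 g/cm³) = 2.742 × 10^-22 cm³.
a = (2.742 × 10^-22)^(1/3) = 6.497 × 10^-8 cm = 650 pm.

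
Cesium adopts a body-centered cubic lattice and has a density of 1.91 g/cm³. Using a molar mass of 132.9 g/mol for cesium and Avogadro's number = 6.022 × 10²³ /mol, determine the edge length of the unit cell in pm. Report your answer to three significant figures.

614 pm

With Z = 2 atoms per BCC cell, a³ = Z·M/(N_A·ρ) = 2 × 132.9 / (6.022 × 10²³ × 1.910 g/cm³) = 2.311 × 10^-22 cm³.
a = (2.311 × 10^-22)^(1/3) = 6.137 × 10^-8 cm = 614 pm.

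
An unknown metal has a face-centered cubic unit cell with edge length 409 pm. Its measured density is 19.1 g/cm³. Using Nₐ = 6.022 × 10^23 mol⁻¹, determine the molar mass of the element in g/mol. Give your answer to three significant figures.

An FCC cell has Z = 4 atoms; a = 4.090 × 10^-8 cm.
M = ρ·N_A·a³/Z = 19.1 × 6.022 × 10²³ × 6.842 × 10^-23 / 4 = 197 g/mol.

197 g/mol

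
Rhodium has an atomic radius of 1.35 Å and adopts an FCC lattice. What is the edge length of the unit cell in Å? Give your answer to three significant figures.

In an FCC lattice, atoms touch along the face diagonal, so √2·a = 4r.
a = 4r/√2 = 4 × 1.35 / 1.4142 = 3.82 Å.

3.82 Å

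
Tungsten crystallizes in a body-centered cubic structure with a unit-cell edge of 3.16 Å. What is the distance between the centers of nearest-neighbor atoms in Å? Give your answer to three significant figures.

2.74 Å

In a BCC structure, atoms touch along the body diagonal, so √3·a = 4r; the nearest-neighbor distance equals 2r = 0.8660·a.
d = 0.8660 × 3.16 = 2.74 Å.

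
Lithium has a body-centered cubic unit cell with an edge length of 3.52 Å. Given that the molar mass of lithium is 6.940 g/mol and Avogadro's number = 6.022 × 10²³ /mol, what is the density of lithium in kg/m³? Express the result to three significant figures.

A BCC unit cell contains Z = 2 atoms.
Cell volume: a³ = (3.52 Å)³ = (3.520 × 10^-8 cm)³ = 4.361 × 10^-23 cm³.
ρ = Z·M/(N_A·a³) = 2 × 6.940 / (6.022 × 10²³ × 4.361 × 10^-23) = 0.5285 g/cm³ = 528 kg/m³.

528 kg/m³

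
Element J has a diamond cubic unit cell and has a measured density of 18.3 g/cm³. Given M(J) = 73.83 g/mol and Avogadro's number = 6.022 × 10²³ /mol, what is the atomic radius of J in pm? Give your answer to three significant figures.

For a diamond cubic cell (Z = 8), a³ = Z·M/(N_A·ρ) = 8 × 73.83 / (6.022 × 10²³ × 18.30) = 5.360 × 10^-23 cm³, so a = 3.770 × 10^-8 cm = 377.0 pm.
Nearest neighbors lie along the body diagonal with √3·a = 8r, so r = 0.2165 × a = 81.6 pm.

81.6 pm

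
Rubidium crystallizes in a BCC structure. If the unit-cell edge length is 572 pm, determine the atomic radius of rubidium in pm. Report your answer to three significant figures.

In a BCC lattice, atoms touch along the body diagonal, so √3·a = 4r.
r = √3·a/4 = 1.7321 × 572 / 4 = 248 pm.

248 pm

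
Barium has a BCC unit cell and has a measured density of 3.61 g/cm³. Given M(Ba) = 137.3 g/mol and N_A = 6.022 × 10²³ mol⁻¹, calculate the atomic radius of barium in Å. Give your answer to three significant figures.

For a BCC cell (Z = 2), a³ = Z·M/(N_A·ρ) = 2 × 137.3 / (6.022 × 10²³ × 3.610) = 1.263 × 10^-22 cm³, so a = 5.017 × 10^-8 cm = 5.017 Å.
Atoms touch along the body diagonal, so √3·a = 4r, so r = 0.4330 × a = 2.17 Å.

2.17 Å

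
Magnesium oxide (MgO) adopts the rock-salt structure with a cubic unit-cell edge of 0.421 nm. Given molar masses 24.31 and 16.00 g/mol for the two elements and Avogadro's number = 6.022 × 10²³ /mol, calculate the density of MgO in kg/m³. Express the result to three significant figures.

3590 kg/m³

The rock-salt structure contains Z = 4 formula units per cell; M(MgO) = 24.31 + 16.00 = 40.31 g/mol.
a³ = (4.210 × 10^-8 cm)³ = 7.462 × 10^-23 cm³.
ρ = 4 × 40.31 / (6.022 × 10²³ × 7.462 × 10^-23) = 3.588 g/cm³ = 3590 kg/m³.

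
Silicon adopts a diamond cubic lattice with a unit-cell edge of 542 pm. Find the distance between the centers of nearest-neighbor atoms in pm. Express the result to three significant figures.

235 pm

In a diamond cubic structure, nearest neighbors lie along the body diagonal with √3·a = 8r; the nearest-neighbor distance equals 2r = 0.4330·a.
d = 0.4330 × 542 = 235 pm.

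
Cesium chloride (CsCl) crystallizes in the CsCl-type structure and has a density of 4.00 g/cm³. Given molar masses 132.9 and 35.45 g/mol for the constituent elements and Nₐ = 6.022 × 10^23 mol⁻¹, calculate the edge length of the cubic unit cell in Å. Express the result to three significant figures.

M(CsCl) = 168.35 g/mol; Z = 1 formula unit per cell.
a³ = Z·M/(N_A·ρ) = 1 × 168.35 / (6.022 × 10²³ × 4.00) = 6.989 × 10^-23 cm³, so a = 4.119 × 10^-8 cm = 4.12 Å.

4.12 Å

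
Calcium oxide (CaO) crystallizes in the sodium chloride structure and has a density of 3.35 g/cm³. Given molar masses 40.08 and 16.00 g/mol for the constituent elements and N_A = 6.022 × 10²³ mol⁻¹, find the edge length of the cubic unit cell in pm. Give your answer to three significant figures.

M(CaO) = 56.08 g/mol; Z = 4 formula units per cell.
a³ = Z·M/(N_A·ρ) = 4 × 56.08 / (6.022 × 10²³ × 3.35) = 1.112 × 10^-22 cm³, so a = 4.809 × 10^-8 cm = 481 pm.

481 pm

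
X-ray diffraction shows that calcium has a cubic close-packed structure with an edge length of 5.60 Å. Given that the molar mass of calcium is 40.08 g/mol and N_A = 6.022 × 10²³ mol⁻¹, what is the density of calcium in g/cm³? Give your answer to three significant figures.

1.52 g/cm³

An FCC unit cell contains Z = 4 atoms.
Cell volume: a³ = (5.60 Å)³ = (5.600 × 10^-8 cm)³ = 1.756 × 10^-22 cm³.
ρ = Z·M/(N_A·a³) = 4 × 40.08 / (6.022 × 10²³ × 1.756 × 10^-22) = 1.516 g/cm³.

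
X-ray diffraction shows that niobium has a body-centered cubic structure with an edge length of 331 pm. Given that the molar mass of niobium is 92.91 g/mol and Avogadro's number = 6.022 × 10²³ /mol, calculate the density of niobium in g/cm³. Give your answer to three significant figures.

A BCC unit cell contains Z = 2 atoms.
Cell volume: a³ = (331 pm)³ = (3.310 × 10^-8 cm)³ = 3.626 × 10^-23 cm³.
ρ = Z·M/(N_A·a³) = 2 × 92.91 / (6.022 × 10²³ × 3.626 × 10^-23) = 8.509 g/cm³.

8.51 g/cm³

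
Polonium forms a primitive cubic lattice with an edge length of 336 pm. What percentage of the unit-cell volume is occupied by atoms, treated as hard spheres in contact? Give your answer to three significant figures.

In a simple cubic lattice atoms touch along the cell edge, so a = 2r, so r = 0.5000a = 168.0 pm.
Packing fraction = Z·(4/3)πr³ / a³ = 1 × (4/3)π × (168.0)³ / (336)³ = 0.5236 = 52.4%.

52.4%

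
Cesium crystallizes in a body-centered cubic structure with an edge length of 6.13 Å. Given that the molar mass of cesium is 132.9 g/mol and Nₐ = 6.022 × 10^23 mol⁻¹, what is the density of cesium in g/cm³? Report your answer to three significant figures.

1.92 g/cm³

A BCC unit cell contains Z = 2 atoms.
Cell volume: a³ = (6.13 Å)³ = (6.130 × 10^-8 cm)³ = 2.303 × 10^-22 cm³.
ρ = Z·M/(N_A·a³) = 2 × 132.9 / (6.022 × 10²³ × 2.303 × 10^-22) = 1.916 g/cm³.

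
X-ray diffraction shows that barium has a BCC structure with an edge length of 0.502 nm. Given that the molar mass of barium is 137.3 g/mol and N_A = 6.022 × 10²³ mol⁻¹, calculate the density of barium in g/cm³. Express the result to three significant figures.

A BCC unit cell contains Z = 2 atoms.
Cell volume: a³ = (0.502 nm)³ = (5.020 × 10^-8 cm)³ = 1.265 × 10^-22 cm³.
ρ = Z·M/(N_A·a³) = 2 × 137.3 / (6.022 × 10²³ × 1.265 × 10^-22) = 3.605 g/cm³.

3.60 g/cm³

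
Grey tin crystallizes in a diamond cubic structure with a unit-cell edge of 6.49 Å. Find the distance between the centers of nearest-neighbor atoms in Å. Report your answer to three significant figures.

In a diamond cubic structure, nearest neighbors lie along the body diagonal with √3·a = 8r; the nearest-neighbor distance equals 2r = 0.4330·a.
d = 0.4330 × 6.49 = 2.81 Å.

2.81 Å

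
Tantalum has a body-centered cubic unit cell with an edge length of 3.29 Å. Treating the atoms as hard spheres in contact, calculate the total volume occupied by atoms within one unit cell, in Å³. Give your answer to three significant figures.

24.2 Å³

In a BCC lattice atoms touch along the body diagonal, so √3·a = 4r, so r = 0.4330a = 1.425 Å.
V_atoms = Z × (4/3)πr³ = 2 × (4/3)π × (1.425)³ = 24.2 Å³.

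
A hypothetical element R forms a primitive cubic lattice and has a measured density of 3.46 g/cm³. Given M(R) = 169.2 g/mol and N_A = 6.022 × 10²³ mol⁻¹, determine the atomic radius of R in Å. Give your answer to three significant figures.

2.17 Å

For a simple cubic cell (Z = 1), a³ = Z·M/(N_A·ρ) = 1 × 169.2 / (6.022 × 10²³ × 3.460) = 8.121 × 10^-23 cm³, so a = 4.330 × 10^-8 cm = 4.330 Å.
Atoms touch along the cell edge, so a = 2r, so r = 0.5000 × a = 2.17 Å.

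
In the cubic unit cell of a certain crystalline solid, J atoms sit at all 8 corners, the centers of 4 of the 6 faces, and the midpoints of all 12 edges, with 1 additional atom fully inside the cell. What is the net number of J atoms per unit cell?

Corner atoms are shared by 8 cells (1/8 each), face atoms by 2 (1/2 each), edge atoms by 4 (1/4 each), interior atoms are unshared.
Net atoms = 8 × 1/8 + 4 × 1/2 + 12 × 1/4 + 1 = 1 + 2 + 3 + 1 = 7.

7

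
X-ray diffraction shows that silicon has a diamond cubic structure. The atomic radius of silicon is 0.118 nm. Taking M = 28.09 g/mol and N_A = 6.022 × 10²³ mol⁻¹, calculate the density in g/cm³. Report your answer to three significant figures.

In a diamond cubic lattice, nearest neighbors lie along the body diagonal with √3·a = 8r, giving a = 0.5450 nm = 5.450 × 10^-8 cm.
With Z = 8, ρ = Z·M/(N_A·a³) = 8 × 28.09 / (6.022 × 10²³ × 1.619 × 10^-22) = 2.305 g/cm³.

2.30 g/cm³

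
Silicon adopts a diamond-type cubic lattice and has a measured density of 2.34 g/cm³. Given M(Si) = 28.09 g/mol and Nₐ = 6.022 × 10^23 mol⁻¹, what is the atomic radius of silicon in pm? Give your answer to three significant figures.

For a diamond cubic cell (Z = 8), a³ = Z·M/(N_A·ρ) = 8 × 28.09 / (6.022 × 10²³ × 2.340) = 1.595 × 10^-22 cm³, so a = 5.423 × 10^-8 cm = 542.3 pm.
Nearest neighbors lie along the body diagonal with √3·a = 8r, so r = 0.2165 × a = 117 pm.

117 pm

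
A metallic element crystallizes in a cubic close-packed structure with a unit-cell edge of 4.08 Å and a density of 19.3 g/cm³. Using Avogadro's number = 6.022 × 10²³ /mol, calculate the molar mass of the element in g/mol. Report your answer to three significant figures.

197 g/mol

An FCC cell has Z = 4 atoms; a = 4.080 × 10^-8 cm.
M = ρ·N_A·a³/Z = 19.3 × 6.022 × 10²³ × 6.792 × 10^-23 / 4 = 197 g/mol.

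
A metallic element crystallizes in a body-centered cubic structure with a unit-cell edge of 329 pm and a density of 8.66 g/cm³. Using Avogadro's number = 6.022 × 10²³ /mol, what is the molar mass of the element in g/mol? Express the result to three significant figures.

92.9 g/mol

A BCC cell has Z = 2 atoms; a = 3.290 × 10^-8 cm.
M = ρ·N_A·a³/Z = 8.66 × 6.022 × 10²³ × 3.561 × 10^-23 / 2 = 92.9 g/mol.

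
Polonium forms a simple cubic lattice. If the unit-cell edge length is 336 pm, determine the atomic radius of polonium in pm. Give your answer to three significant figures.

168 pm

In a simple cubic lattice, atoms touch along the cell edge, so a = 2r.
r = a/2 = 336/2 = 168 pm.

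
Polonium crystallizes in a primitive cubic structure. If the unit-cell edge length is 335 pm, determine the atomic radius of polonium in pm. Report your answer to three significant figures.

168 pm

In a simple cubic lattice, atoms touch along the cell edge, so a = 2r.
r = a/2 = 335/2 = 168 pm.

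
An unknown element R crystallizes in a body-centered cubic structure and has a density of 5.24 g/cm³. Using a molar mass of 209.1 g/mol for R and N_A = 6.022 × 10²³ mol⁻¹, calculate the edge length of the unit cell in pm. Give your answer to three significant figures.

With Z = 2 atoms per BCC cell, a³ = Z·M/(N_A·ρ) = 2 × 209.1 / (6.022 × 10²³ × 5.240 g/cm³) = 1.325 × 10^-22 cm³.
a = (1.325 × 10^-22)^(1/3) = 5.098 × 10^-8 cm = 510 pm.

510 pm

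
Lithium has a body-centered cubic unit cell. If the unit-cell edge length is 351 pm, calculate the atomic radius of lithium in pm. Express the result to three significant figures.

152 pm

In a BCC lattice, atoms touch along the body diagonal, so √3·a = 4r.
r = √3·a/4 = 1.7321 × 351 / 4 = 152 pm.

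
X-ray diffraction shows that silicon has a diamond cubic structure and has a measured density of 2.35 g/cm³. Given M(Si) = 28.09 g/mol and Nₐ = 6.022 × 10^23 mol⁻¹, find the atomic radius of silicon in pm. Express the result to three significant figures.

For a diamond cubic cell (Z = 8), a³ = Z·M/(N_A·ρ) = 8 × 28.09 / (6.022 × 10²³ × 2.350) = 1.588 × 10^-22 cm³, so a = 5.415 × 10^-8 cm = 541.5 pm.
Nearest neighbors lie along the body diagonal with √3·a = 8r, so r = 0.2165 × a = 117 pm.

117 pm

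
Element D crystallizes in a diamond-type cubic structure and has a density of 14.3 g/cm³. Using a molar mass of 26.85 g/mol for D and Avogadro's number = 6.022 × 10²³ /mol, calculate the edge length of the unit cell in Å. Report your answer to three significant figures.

2.92 Å

With Z = 8 atoms per diamond cubic cell, a³ = Z·M/(N_A·ρ) = 8 × 26.85 / (6.022 × 10²³ × 14.30 g/cm³) = 2.494 × 10^-23 cm³.
a = (2.494 × 10^-23)^(1/3) = 2.922 × 10^-8 cm = 2.92 Å.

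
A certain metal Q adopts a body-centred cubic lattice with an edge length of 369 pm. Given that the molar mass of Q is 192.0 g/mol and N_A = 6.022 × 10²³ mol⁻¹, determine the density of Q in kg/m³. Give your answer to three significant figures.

A BCC unit cell contains Z = 2 atoms.
Cell volume: a³ = (369 pm)³ = (3.690 × 10^-8 cm)³ = 5.024 × 10^-23 cm³.
ρ = Z·M/(N_A·a³) = 2 × 192.0 / (6.022 × 10²³ × 5.024 × 10^-23) = 12.69 g/cm³ = 12700 kg/m³.

12700 kg/m³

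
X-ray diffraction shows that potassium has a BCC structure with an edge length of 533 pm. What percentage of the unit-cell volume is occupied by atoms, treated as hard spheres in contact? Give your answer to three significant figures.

68.0%

In a BCC lattice atoms touch along the body diagonal, so √3·a = 4r, so r = 0.4330a = 230.8 pm.
Packing fraction = Z·(4/3)πr³ / a³ = 2 × (4/3)π × (230.8)³ / (533)³ = 0.6802 = 68.0%.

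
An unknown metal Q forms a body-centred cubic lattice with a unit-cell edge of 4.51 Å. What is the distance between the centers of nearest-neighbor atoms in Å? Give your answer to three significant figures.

3.91 Å

In a BCC structure, atoms touch along the body diagonal, so √3·a = 4r; the nearest-neighbor distance equals 2r = 0.8660·a.
d = 0.8660 × 4.51 = 3.91 Å.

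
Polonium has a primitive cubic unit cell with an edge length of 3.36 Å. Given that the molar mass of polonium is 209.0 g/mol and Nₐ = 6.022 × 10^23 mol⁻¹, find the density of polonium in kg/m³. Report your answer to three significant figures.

A simple cubic unit cell contains Z = 1 atom.
Cell volume: a³ = (3.36 Å)³ = (3.360 × 10^-8 cm)³ = 3.793 × 10^-23 cm³.
ρ = Z·M/(N_A·a³) = 1 × 209.0 / (6.022 × 10²³ × 3.793 × 10^-23) = 9.149 g/cm³ = 9150 kg/m³.

9150 kg/m³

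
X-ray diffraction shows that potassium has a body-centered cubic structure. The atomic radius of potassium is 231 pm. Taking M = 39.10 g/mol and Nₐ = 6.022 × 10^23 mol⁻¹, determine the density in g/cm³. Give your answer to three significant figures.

0.855 g/cm³

In a BCC lattice, atoms touch along the body diagonal, so √3·a = 4r, giving a = 533.5 pm = 5.335 × 10^-8 cm.
With Z = 2, ρ = Z·M/(N_A·a³) = 2 × 39.10 / (6.022 × 10²³ × 1.518 × 10^-22) = 0.8553 g/cm³.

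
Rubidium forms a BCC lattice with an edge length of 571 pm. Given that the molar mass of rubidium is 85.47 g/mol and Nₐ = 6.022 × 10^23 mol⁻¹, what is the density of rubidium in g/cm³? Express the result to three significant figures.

1.52 g/cm³

A BCC unit cell contains Z = 2 atoms.
Cell volume: a³ = (571 pm)³ = (5.710 × 10^-8 cm)³ = 1.862 × 10^-22 cm³.
ρ = Z·M/(N_A·a³) = 2 × 85.47 / (6.022 × 10²³ × 1.862 × 10^-22) = 1.525 g/cm³.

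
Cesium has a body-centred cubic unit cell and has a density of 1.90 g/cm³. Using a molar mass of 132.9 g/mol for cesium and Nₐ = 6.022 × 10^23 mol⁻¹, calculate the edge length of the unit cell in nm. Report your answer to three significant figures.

With Z = 2 atoms per BCC cell, a³ = Z·M/(N_A·ρ) = 2 × 132.9 / (6.022 × 10²³ × 1.900 g/cm³) = 2.323 × 10^-22 cm³.
a = (2.323 × 10^-22)^(1/3) = 6.147 × 10^-8 cm = 0.615 nm.

0.615 nm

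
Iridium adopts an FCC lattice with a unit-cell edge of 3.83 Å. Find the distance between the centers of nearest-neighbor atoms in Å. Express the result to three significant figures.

2.71 Å

In an FCC structure, atoms touch along the face diagonal, so √2·a = 4r; the nearest-neighbor distance equals 2r = 0.7071·a.
d = 0.7071 × 3.83 = 2.71 Å.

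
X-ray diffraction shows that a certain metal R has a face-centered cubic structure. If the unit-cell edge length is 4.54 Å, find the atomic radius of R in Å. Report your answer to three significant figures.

1.61 Å

In an FCC lattice, atoms touch along the face diagonal, so √2·a = 4r.
r = √2·a/4 = 1.4142 × 4.54 / 4 = 1.61 Å.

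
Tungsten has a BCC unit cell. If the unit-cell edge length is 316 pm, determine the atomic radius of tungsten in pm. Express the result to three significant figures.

In a BCC lattice, atoms touch along the body diagonal, so √3·a = 4r.
r = √3·a/4 = 1.7321 × 316 / 4 = 137 pm.

137 pm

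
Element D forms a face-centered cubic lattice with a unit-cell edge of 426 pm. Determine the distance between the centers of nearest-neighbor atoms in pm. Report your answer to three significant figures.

In an FCC structure, atoms touch along the face diagonal, so √2·a = 4r; the nearest-neighbor distance equals 2r = 0.7071·a.
d = 0.7071 × 426 = 301 pm.

301 pm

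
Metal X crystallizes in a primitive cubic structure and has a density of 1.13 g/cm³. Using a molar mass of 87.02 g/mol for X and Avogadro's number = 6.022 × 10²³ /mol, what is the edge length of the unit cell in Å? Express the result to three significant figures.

With Z = 1 atom per simple cubic cell, a³ = Z·M/(N_A·ρ) = 1 × 87.02 / (6.022 × 10²³ × 1.130 g/cm³) = 1.279 × 10^-22 cm³.
a = (1.279 × 10^-22)^(1/3) = 5.038 × 10^-8 cm = 5.04 Å.

5.04 Å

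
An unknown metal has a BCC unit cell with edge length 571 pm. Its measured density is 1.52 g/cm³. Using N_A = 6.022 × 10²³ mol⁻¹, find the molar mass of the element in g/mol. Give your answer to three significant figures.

A BCC cell has Z = 2 atoms; a = 5.710 × 10^-8 cm.
M = ρ·N_A·a³/Z = 1.52 × 6.022 × 10²³ × 1.862 × 10^-22 / 2 = 85.2 g/mol.

85.2 g/mol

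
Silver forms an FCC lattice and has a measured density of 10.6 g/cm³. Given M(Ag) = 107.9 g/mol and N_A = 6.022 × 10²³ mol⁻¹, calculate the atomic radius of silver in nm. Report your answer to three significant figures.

For an FCC cell (Z = 4), a³ = Z·M/(N_A·ρ) = 4 × 107.9 / (6.022 × 10²³ × 10.60) = 6.761 × 10^-23 cm³, so a = 4.074 × 10^-8 cm = 0.4074 nm.
Atoms touch along the face diagonal, so √2·a = 4r, so r = 0.3536 × a = 0.144 nm.

0.144 nm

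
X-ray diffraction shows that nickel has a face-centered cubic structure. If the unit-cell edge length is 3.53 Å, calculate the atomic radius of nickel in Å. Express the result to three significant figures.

In an FCC lattice, atoms touch along the face diagonal, so √2·a = 4r.
r = √2·a/4 = 1.4142 × 3.53 / 4 = 1.25 Å.

1.25 Å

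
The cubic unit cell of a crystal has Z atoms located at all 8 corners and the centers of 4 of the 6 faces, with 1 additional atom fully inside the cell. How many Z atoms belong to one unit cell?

Corner atoms are shared by 8 cells (1/8 each), face atoms by 2 (1/2 each), interior atoms are unshared.
Net atoms = 8 × 1/8 + 4 × 1/2 + 1 = 1 + 2 + 1 = 4.

4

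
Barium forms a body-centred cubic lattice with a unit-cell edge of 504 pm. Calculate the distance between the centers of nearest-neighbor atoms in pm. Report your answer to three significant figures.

436 pm

In a BCC structure, atoms touch along the body diagonal, so √3·a = 4r; the nearest-neighbor distance equals 2r = 0.8660·a.
d = 0.8660 × 504 = 436 pm.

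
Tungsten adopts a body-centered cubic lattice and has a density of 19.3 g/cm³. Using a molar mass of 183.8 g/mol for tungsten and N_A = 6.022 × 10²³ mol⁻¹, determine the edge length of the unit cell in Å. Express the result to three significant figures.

With Z = 2 atoms per BCC cell, a³ = Z·M/(N_A·ρ) = 2 × 183.8 / (6.022 × 10²³ × 19.30 g/cm³) = 3.163 × 10^-23 cm³.
a = (3.163 × 10^-23)^(1/3) = 3.162 × 10^-8 cm = 3.16 Å.

3.16 Å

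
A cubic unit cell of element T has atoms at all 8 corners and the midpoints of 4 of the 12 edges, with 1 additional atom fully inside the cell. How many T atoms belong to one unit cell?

3

Corner atoms are shared by 8 cells (1/8 each), edge atoms by 4 (1/4 each), interior atoms are unshared.
Net atoms = 8 × 1/8 + 4 × 1/4 + 1 = 1 + 1 + 1 = 3.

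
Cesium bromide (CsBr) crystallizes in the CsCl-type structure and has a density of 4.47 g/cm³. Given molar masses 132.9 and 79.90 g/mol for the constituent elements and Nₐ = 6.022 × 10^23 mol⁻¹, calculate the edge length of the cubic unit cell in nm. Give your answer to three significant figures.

M(CsBr) = 212.8 g/mol; Z = 1 formula unit per cell.
a³ = Z·M/(N_A·ρ) = 1 × 212.8 / (6.022 × 10²³ × 4.47) = 7.905 × 10^-23 cm³, so a = 4.292 × 10^-8 cm = 0.429 nm.

0.429 nm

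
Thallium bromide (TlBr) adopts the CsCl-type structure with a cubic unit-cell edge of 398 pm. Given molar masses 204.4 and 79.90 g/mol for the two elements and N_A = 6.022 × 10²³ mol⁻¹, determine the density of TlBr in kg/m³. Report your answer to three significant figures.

The CsCl-type structure contains Z = 1 formula unit per cell; M(TlBr) = 204.4 + 79.90 = 284.3 g/mol.
a³ = (3.980 × 10^-8 cm)³ = 6.304 × 10^-23 cm³.
ρ = 1 × 284.3 / (6.022 × 10²³ × 6.304 × 10^-23) = 7.488 g/cm³ = 7490 kg/m³.

7490 kg/m³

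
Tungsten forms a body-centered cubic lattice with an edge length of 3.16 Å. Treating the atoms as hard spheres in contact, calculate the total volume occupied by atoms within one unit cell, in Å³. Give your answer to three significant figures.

21.5 Å³

In a BCC lattice atoms touch along the body diagonal, so √3·a = 4r, so r = 0.4330a = 1.368 Å.
V_atoms = Z × (4/3)πr³ = 2 × (4/3)π × (1.368)³ = 21.5 Å³.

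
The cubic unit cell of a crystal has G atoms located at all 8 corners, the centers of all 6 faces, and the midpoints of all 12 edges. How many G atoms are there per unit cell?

7

Corner atoms are shared by 8 cells (1/8 each), face atoms by 2 (1/2 each), edge atoms by 4 (1/4 each).
Net atoms = 8 × 1/8 + 6 × 1/2 + 12 × 1/4 = 1 + 3 + 3 = 7.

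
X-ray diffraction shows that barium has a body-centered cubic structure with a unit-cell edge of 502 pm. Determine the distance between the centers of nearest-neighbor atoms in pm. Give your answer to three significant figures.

435 pm

In a BCC structure, atoms touch along the body diagonal, so √3·a = 4r; the nearest-neighbor distance equals 2r = 0.8660·a.
d = 0.8660 × 502 = 435 pm.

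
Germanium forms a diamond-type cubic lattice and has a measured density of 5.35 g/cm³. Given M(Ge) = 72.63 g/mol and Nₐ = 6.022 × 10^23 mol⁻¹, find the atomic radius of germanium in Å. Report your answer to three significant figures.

1.22 Å

For a diamond cubic cell (Z = 8), a³ = Z·M/(N_A·ρ) = 8 × 72.63 / (6.022 × 10²³ × 5.350) = 1.803 × 10^-22 cm³, so a = 5.650 × 10^-8 cm = 5.650 Å.
Nearest neighbors lie along the body diagonal with √3·a = 8r, so r = 0.2165 × a = 1.22 Å.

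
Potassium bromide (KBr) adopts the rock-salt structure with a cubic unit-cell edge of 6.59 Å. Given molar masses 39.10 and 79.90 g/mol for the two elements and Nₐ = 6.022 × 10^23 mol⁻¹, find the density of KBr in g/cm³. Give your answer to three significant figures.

The rock-salt structure contains Z = 4 formula units per cell; M(KBr) = 39.10 + 79.90 = 119.0 g/mol.
a³ = (6.590 × 10^-8 cm)³ = 2.862 × 10^-22 cm³.
ρ = 4 × 119.0 / (6.022 × 10²³ × 2.862 × 10^-22) = 2.762 g/cm³.

2.76 g/cm³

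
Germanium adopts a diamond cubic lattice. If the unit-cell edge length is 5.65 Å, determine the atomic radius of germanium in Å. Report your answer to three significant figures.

1.22 Å

In a diamond cubic lattice, nearest neighbors lie along the body diagonal with √3·a = 8r.
r = √3·a/8 = 1.7321 × 5.65 / 8 = 1.22 Å.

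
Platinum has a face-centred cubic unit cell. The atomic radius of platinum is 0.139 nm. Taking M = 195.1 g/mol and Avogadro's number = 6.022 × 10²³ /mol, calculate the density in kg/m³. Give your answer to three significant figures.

In an FCC lattice, atoms touch along the face diagonal, so √2·a = 4r, giving a = 0.3932 nm = 3.932 × 10^-8 cm.
With Z = 4, ρ = Z·M/(N_A·a³) = 4 × 195.1 / (6.022 × 10²³ × 6.077 × 10^-23) = 21.33 g/cm³ = 21300 kg/m³.

21300 kg/m³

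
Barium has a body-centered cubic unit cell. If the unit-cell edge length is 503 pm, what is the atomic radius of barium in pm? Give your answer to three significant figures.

218 pm

In a BCC lattice, atoms touch along the body diagonal, so √3·a = 4r.
r = √3·a/4 = 1.7321 × 503 / 4 = 218 pm.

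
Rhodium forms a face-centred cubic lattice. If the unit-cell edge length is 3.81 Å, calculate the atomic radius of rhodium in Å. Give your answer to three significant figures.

In an FCC lattice, atoms touch along the face diagonal, so √2·a = 4r.
r = √2·a/4 = 1.4142 × 3.81 / 4 = 1.35 Å.

1.35 Å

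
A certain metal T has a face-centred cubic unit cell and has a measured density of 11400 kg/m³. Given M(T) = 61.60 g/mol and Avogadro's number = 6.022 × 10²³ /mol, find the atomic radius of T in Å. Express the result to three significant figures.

For an FCC cell (Z = 4), a³ = Z·M/(N_A·ρ) = 4 × 61.60 / (6.022 × 10²³ × 11.40) = 3.589 × 10^-23 cm³, so a = 3.299 × 10^-8 cm = 3.299 Å.
Atoms touch along the face diagonal, so √2·a = 4r, so r = 0.3536 × a = 1.17 Å.

1.17 Å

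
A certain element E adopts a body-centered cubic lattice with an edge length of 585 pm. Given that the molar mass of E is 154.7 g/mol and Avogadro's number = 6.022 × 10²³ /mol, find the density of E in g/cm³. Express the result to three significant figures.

2.57 g/cm³

A BCC unit cell contains Z = 2 atoms.
Cell volume: a³ = (585 pm)³ = (5.850 × 10^-8 cm)³ = 2.002 × 10^-22 cm³.
ρ = Z·M/(N_A·a³) = 2 × 154.7 / (6.022 × 10²³ × 2.002 × 10^-22) = 2.566 g/cm³.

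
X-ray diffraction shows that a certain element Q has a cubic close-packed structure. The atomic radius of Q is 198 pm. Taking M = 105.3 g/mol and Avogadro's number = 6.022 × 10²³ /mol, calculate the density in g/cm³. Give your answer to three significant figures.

3.98 g/cm³

In an FCC lattice, atoms touch along the face diagonal, so √2·a = 4r, giving a = 560.0 pm = 5.600 × 10^-8 cm.
With Z = 4, ρ = Z·M/(N_A·a³) = 4 × 105.3 / (6.022 × 10²³ × 1.756 × 10^-22) = 3.982 g/cm³.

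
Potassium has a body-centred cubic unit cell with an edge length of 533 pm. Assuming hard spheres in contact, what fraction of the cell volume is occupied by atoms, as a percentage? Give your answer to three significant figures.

68.0%

In a BCC lattice atoms touch along the body diagonal, so √3·a = 4r, so r = 0.4330a = 230.8 pm.
Packing fraction = Z·(4/3)πr³ / a³ = 2 × (4/3)π × (230.8)³ / (533)³ = 0.6802 = 68.0%.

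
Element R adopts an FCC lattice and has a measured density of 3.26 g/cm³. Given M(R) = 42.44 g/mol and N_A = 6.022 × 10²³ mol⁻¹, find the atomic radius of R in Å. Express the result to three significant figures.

For an FCC cell (Z = 4), a³ = Z·M/(N_A·ρ) = 4 × 42.44 / (6.022 × 10²³ × 3.260) = 8.647 × 10^-23 cm³, so a = 4.422 × 10^-8 cm = 4.422 Å.
Atoms touch along the face diagonal, so √2·a = 4r, so r = 0.3536 × a = 1.56 Å.

1.56 Å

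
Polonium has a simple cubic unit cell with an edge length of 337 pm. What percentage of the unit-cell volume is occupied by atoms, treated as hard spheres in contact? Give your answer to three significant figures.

In a simple cubic lattice atoms touch along the cell edge, so a = 2r, so r = 0.5000a = 168.5 pm.
Packing fraction = Z·(4/3)πr³ / a³ = 1 × (4/3)π × (168.5)³ / (337)³ = 0.5236 = 52.4%.

52.4%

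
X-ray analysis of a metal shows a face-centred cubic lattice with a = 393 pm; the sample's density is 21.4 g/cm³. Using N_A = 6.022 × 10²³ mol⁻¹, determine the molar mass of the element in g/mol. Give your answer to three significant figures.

An FCC cell has Z = 4 atoms; a = 3.930 × 10^-8 cm.
M = ρ·N_A·a³/Z = 21.4 × 6.022 × 10²³ × 6.070 × 10^-23 / 4 = 196 g/mol.

196 g/mol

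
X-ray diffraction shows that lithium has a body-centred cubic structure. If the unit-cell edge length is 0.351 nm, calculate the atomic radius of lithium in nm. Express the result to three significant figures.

In a BCC lattice, atoms touch along the body diagonal, so √3·a = 4r.
r = √3·a/4 = 1.7321 × 0.351 / 4 = 0.152 nm.

0.152 nm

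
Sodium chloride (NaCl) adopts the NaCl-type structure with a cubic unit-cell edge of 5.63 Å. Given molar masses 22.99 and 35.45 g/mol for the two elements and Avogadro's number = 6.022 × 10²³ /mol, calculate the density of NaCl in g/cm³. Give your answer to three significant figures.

2.18 g/cm³

The NaCl-type structure contains Z = 4 formula units per cell; M(NaCl) = 22.99 + 35.45 = 58.44 g/mol.
a³ = (5.630 × 10^-8 cm)³ = 1.785 × 10^-22 cm³.
ρ = 4 × 58.44 / (6.022 × 10²³ × 1.785 × 10^-22) = 2.175 g/cm³.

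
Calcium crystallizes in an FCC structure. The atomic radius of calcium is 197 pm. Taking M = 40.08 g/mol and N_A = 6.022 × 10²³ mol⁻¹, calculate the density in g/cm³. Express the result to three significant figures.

1.54 g/cm³

In an FCC lattice, atoms touch along the face diagonal, so √2·a = 4r, giving a = 557.2 pm = 5.572 × 10^-8 cm.
With Z = 4, ρ = Z·M/(N_A·a³) = 4 × 40.08 / (6.022 × 10²³ × 1.730 × 10^-22) = 1.539 g/cm³.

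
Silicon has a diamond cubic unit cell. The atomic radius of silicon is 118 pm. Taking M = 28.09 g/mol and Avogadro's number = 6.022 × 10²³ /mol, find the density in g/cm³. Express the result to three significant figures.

2.30 g/cm³

In a diamond cubic lattice, nearest neighbors lie along the body diagonal with √3·a = 8r, giving a = 545.0 pm = 5.450 × 10^-8 cm.
With Z = 8, ρ = Z·M/(N_A·a³) = 8 × 28.09 / (6.022 × 10²³ × 1.619 × 10^-22) = 2.305 g/cm³.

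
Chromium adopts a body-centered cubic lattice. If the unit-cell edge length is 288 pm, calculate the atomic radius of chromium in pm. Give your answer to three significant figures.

125 pm

In a BCC lattice, atoms touch along the body diagonal, so √3·a = 4r.
r = √3·a/4 = 1.7321 × 288 / 4 = 125 pm.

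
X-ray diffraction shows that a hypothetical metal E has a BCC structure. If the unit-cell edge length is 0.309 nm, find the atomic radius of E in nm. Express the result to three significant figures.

0.134 nm

In a BCC lattice, atoms touch along the body diagonal, so √3·a = 4r.
r = √3·a/4 = 1.7321 × 0.309 / 4 = 0.134 nm.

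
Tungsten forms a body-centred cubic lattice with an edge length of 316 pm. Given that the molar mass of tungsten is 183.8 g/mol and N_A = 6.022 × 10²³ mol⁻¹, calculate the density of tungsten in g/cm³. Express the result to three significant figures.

19.3 g/cm³

A BCC unit cell contains Z = 2 atoms.
Cell volume: a³ = (316 pm)³ = (3.160 × 10^-8 cm)³ = 3.155 × 10^-23 cm³.
ρ = Z·M/(N_A·a³) = 2 × 183.8 / (6.022 × 10²³ × 3.155 × 10^-23) = 19.35 g/cm³.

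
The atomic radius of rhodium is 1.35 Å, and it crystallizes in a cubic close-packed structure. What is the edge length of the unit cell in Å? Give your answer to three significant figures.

3.82 Å

In an FCC lattice, atoms touch along the face diagonal, so √2·a = 4r.
a = 4r/√2 = 4 × 1.35 / 1.4142 = 3.82 Å.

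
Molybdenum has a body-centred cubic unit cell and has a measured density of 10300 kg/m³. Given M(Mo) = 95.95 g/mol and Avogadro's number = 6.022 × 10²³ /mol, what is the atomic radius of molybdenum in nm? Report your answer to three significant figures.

For a BCC cell (Z = 2), a³ = Z·M/(N_A·ρ) = 2 × 95.95 / (6.022 × 10²³ × 10.30) = 3.094 × 10^-23 cm³, so a = 3.139 × 10^-8 cm = 0.3139 nm.
Atoms touch along the body diagonal, so √3·a = 4r, so r = 0.4330 × a = 0.136 nm.

0.136 nm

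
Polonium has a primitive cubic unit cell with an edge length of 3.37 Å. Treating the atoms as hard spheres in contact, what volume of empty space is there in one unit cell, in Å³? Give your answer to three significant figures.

18.2 Å³

In a simple cubic lattice atoms touch along the cell edge, so a = 2r, so r = 0.5000a = 1.685 Å.
V_cell = a³ = 38.27 Å³; V_atoms = 1 × (4/3)πr³ = 20.04 Å³.
Empty space = 38.27 − 20.04 = 18.2 Å³.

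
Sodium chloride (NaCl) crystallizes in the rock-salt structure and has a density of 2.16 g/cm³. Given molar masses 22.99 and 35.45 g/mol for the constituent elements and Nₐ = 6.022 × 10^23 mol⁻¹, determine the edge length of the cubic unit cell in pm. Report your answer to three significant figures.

M(NaCl) = 58.44 g/mol; Z = 4 formula units per cell.
a³ = Z·M/(N_A·ρ) = 4 × 58.44 / (6.022 × 10²³ × 2.16) = 1.797 × 10^-22 cm³, so a = 5.643 × 10^-8 cm = 564 pm.

564 pm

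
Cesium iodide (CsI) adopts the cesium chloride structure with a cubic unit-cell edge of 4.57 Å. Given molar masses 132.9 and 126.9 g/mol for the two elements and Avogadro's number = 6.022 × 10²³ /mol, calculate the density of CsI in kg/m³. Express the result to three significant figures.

4520 kg/m³

The cesium chloride structure contains Z = 1 formula unit per cell; M(CsI) = 132.9 + 126.9 = 259.8 g/mol.
a³ = (4.570 × 10^-8 cm)³ = 9.544 × 10^-23 cm³.
ρ = 1 × 259.8 / (6.022 × 10²³ × 9.544 × 10^-23) = 4.520 g/cm³ = 4520 kg/m³.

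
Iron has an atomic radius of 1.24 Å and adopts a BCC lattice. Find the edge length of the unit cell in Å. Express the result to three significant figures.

In a BCC lattice, atoms touch along the body diagonal, so √3·a = 4r.
a = 4r/√3 = 4 × 1.24 / 1.7321 = 2.86 Å.

2.86 Å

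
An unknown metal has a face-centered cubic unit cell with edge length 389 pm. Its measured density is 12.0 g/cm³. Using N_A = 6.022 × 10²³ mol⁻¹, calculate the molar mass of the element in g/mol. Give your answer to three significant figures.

106 g/mol

An FCC cell has Z = 4 atoms; a = 3.890 × 10^-8 cm.
M = ρ·N_A·a³/Z = 12.0 × 6.022 × 10²³ × 5.886 × 10^-23 / 4 = 106 g/mol.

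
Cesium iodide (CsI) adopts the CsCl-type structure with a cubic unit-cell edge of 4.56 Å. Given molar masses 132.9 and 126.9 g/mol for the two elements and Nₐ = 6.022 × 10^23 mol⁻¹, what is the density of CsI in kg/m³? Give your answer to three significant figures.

4550 kg/m³

The CsCl-type structure contains Z = 1 formula unit per cell; M(CsI) = 132.9 + 126.9 = 259.8 g/mol.
a³ = (4.560 × 10^-8 cm)³ = 9.482 × 10^-23 cm³.
ρ = 1 × 259.8 / (6.022 × 10²³ × 9.482 × 10^-23) = 4.550 g/cm³ = 4550 kg/m³.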